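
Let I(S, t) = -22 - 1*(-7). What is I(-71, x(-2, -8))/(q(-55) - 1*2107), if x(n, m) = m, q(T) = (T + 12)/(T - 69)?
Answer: 124/17415 ≈ 0.0071203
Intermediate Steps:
q(T) = (12 + T)/(-69 + T)
I(S, t) = -15 (I(S, t) = -22 + 7 = -15)
I(-71, x(-2, -8))/(q(-55) - 1*2107) = -15/((12 - 55)/(-69 - 55) - 1*2107) = -15/(-43/(-124) - 2107) = -15/(-1/124*(-43) - 2107) = -15/(43/124 - 2107) = -15/(-261225/124) = -15*(-124/261225) = 124/17415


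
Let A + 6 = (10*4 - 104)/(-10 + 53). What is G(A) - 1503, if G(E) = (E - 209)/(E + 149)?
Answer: -9155064/6085 ≈ -1504.5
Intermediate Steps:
A = -322/43 (A = -6 + (10*4 - 104)/(-10 + 53) = -6 + (40 - 104)/43 = -6 - 64*1/43 = -6 - 64/43 = -322/43 ≈ -7.4884)
G(E) = (-209 + E)/(149 + E)
G(A) - 1503 = (-209 - 322/43)/(149 - 322/43) - 1503 = -9309/43/(6085/43) - 1503 = (43/6085)*(-9309/43) - 1503 = -9309/6085 - 1503 = -9155064/6085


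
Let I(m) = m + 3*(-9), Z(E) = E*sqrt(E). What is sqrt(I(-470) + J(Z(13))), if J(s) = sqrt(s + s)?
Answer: sqrt(-497 + sqrt(2)*13**(3/4)) ≈ 22.075*I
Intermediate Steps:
Z(E) = E**(3/2)
J(s) = sqrt(2)*sqrt(s) (J(s) = sqrt(2*s) = sqrt(2)*sqrt(s))
I(m) = -27 + m (I(m) = m - 27 = -27 + m)
sqrt(I(-470) + J(Z(13))) = sqrt((-27 - 470) + sqrt(2)*sqrt(13**(3/2))) = sqrt(-497 + sqrt(2)*sqrt(13*sqrt(13))) = sqrt(-497 + sqrt(2)*13**(3/4))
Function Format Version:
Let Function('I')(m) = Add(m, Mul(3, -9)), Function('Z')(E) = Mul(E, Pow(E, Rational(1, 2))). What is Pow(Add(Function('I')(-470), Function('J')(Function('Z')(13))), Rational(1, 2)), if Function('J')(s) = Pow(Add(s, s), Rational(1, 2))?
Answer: Pow(Add(-497, Mul(Pow(2, Rational(1, 2)), Pow(13, Rational(3, 4)))), Rational(1, 2)) ≈ Mul(22.075, I)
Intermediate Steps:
Function('Z')(E) = Pow(E, Rational(3, 2))
Function('J')(s) = Mul(Pow(2, Rational(1, 2)), Pow(s, Rational(1, 2))) (Function('J')(s) = Pow(Mul(2, s), Rational(1, 2)) = Mul(Pow(2, Rational(1, 2)), Pow(s, Rational(1, 2))))
Function('I')(m) = Add(-27, m) (Function('I')(m) = Add(m, -27) = Add(-27, m))
Pow(Add(Function('I')(-470), Function('J')(Function('Z')(13))), Rational(1, 2)) = Pow(Add(Add(-27, -470), Mul(Pow(2, Rational(1, 2)), Pow(Pow(13, Rational(3, 2)), Rational(1, 2)))), Rational(1, 2)) = Pow(Add(-497, Mul(Pow(2, Rational(1, 2)), Pow(Mul(13, Pow(13, Rational(1, 2))), Rational(1, 2)))), Rational(1, 2)) = Pow(Add(-497, Mul(Pow(2, Rational(1, 2)), Pow(13, Rational(3, 4)))), Rational(1, 2))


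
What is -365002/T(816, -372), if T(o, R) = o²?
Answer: -182501/332928 ≈ -0.54817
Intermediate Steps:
-365002/T(816, -372) = -365002/(816²) = -365002/665856 = -365002*1/665856 = -182501/332928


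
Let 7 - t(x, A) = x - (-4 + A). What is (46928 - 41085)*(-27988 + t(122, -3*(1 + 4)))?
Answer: -164316846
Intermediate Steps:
t(x, A) = 3 + A - x (t(x, A) = 7 - (x - (-4 + A)) = 7 - (x + (4 - A)) = 7 - (4 + x - A) = 7 + (-4 + A - x) = 3 + A - x)
(46928 - 41085)*(-27988 + t(122, -3*(1 + 4))) = (46928 - 41085)*(-27988 + (3 - 3*(1 + 4) - 1*122)) = 5843*(-27988 + (3 - 3*5 - 122)) = 5843*(-27988 + (3 - 15 - 122)) = 5843*(-27988 - 134) = 5843*(-28122) = -164316846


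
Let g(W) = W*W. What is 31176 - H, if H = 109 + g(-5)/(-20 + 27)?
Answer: 217444/7 ≈ 31063.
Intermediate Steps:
g(W) = W²
H = 788/7 (H = 109 + (-5)²/(-20 + 27) = 109 + 25/7 = 788/7 ≈ 112.57)
31176 - H = 31176 - 1*788/7 = 31176 - 788/7 = 217444/7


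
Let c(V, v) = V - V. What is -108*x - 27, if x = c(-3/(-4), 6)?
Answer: -27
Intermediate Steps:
c(V, v) = 0
x = 0
-108*x - 27 = -108*0 - 27 = 0 - 27 = -27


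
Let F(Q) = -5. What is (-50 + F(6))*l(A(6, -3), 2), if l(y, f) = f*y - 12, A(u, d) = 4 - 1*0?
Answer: 220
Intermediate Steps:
A(u, d) = 4 (A(u, d) = 4 + 0 = 4)
l(y, f) = -12 + f*y
(-50 + F(6))*l(A(6, -3), 2) = (-50 - 5)*(-12 + 2*4) = -55*(-12 + 8) = -55*(-4) = 220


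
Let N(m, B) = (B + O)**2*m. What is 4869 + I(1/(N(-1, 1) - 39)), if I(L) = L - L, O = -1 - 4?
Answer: 4869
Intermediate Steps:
O = -5
N(m, B) = m*(-5 + B)**2 (N(m, B) = (B - 5)**2*m = (-5 + B)**2*m = m*(-5 + B)**2)
I(L) = 0
4869 + I(1/(N(-1, 1) - 39)) = 4869 + 0 = 4869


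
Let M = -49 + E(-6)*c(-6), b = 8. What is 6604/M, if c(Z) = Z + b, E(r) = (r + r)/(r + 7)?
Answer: -6604/73 ≈ -90.466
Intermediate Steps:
E(r) = 2*r/(7 + r) (E(r) = (2*r)/(7 + r) = 2*r/(7 + r))
c(Z) = 8 + Z (c(Z) = Z + 8 = 8 + Z)
M = -73 (M = -49 + (2*(-6)/(7 - 6))*(8 - 6) = -49 + (2*(-6)/1)*2 = -49 + (2*(-6)*1)*2 = -49 - 12*2 = -49 - 24 = -73)
6604/M = 6604/(-73) = 6604*(-1/73) = -6604/73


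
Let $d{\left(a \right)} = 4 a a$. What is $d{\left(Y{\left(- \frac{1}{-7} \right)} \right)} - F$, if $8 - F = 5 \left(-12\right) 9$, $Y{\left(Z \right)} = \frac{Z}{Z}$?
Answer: $-544$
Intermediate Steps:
$Y{\left(Z \right)} = 1$
$d{\left(a \right)} = 4 a^{2}$
$F = 548$ ($F = 8 - 5 \left(-12\right) 9 = 8 - \left(-60\right) 9 = 8 - -540 = 8 + 540 = 548$)
$d{\left(Y{\left(- \frac{1}{-7} \right)} \right)} - F = 4 \cdot 1^{2} - 548 = 4 \cdot 1 - 548 = 4 - 548 = -544$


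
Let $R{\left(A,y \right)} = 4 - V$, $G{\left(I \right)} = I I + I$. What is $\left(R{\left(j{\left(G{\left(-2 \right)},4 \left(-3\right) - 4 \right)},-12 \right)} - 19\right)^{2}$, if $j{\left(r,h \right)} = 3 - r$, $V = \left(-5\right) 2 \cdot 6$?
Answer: $2025$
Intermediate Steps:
$V = -60$ ($V = \left(-10\right) 6 = -60$)
$G{\left(I \right)} = I + I^{2}$ ($G{\left(I \right)} = I^{2} + I = I + I^{2}$)
$R{\left(A,y \right)} = 64$ ($R{\left(A,y \right)} = 4 - -60 = 4 + 60 = 64$)
$\left(R{\left(j{\left(G{\left(-2 \right)},4 \left(-3\right) - 4 \right)},-12 \right)} - 19\right)^{2} = \left(64 - 19\right)^{2} = 45^{2} = 2025$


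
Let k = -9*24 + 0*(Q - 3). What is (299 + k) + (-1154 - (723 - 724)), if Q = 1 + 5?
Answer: -1070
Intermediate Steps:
Q = 6
k = -216 (k = -9*24 + 0*(6 - 3) = -216 + 0*3 = -216 + 0 = -216)
(299 + k) + (-1154 - (723 - 724)) = (299 - 216) + (-1154 - (723 - 724)) = 83 + (-1154 - 1*(-1)) = 83 + (-1154 + 1) = 83 - 1153 = -1070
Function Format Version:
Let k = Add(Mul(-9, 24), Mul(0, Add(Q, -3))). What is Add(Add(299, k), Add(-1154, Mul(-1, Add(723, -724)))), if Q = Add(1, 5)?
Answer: -1070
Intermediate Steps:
Q = 6
k = -216 (k = Add(Mul(-9, 24), Mul(0, Add(6, -3))) = Add(-216, Mul(0, 3)) = Add(-216, 0) = -216)
Add(Add(299, k), Add(-1154, Mul(-1, Add(723, -724)))) = Add(Add(299, -216), Add(-1154, Mul(-1, Add(723, -724)))) = Add(83, Add(-1154, Mul(-1, -1))) = Add(83, Add(-1154, 1)) = Add(83, -1153) = -1070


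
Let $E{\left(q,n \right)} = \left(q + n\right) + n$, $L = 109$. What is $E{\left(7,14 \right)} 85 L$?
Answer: $324275$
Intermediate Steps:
$E{\left(q,n \right)} = q + 2 n$ ($E{\left(q,n \right)} = \left(n + q\right) + n = q + 2 n$)
$E{\left(7,14 \right)} 85 L = \left(7 + 2 \cdot 14\right) 85 \cdot 109 = \left(7 + 28\right) 85 \cdot 109 = 35 \cdot 85 \cdot 109 = 2975 \cdot 109 = 324275$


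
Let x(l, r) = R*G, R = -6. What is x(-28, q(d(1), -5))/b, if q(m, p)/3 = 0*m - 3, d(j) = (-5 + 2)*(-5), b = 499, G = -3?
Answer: 18/499 ≈ 0.036072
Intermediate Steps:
d(j) = 15 (d(j) = -3*(-5) = 15)
q(m, p) = -9 (q(m, p) = 3*(0*m - 3) = 3*(0 - 3) = 3*(-3) = -9)
x(l, r) = 18 (x(l, r) = -6*(-3) = 18)
x(-28, q(d(1), -5))/b = 18/499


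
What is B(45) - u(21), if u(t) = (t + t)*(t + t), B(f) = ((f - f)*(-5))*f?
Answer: -1764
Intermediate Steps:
B(f) = 0 (B(f) = (0*(-5))*f = 0*f = 0)
u(t) = 4*t² (u(t) = (2*t)*(2*t) = 4*t²)
B(45) - u(21) = 0 - 4*21² = 0 - 4*441 = 0 - 1*1764 = 0 - 1764 = -1764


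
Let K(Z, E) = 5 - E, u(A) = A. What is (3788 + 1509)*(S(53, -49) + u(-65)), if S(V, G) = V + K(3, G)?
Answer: 222474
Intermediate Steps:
S(V, G) = 5 + V - G (S(V, G) = V + (5 - G) = 5 + V - G)
(3788 + 1509)*(S(53, -49) + u(-65)) = (3788 + 1509)*((5 + 53 - 1*(-49)) - 65) = 5297*((5 + 53 + 49) - 65) = 5297*(107 - 65) = 5297*42 = 222474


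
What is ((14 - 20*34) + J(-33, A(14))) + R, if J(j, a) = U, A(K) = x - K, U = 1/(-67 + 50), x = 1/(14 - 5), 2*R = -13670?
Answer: -127518/17 ≈ -7501.1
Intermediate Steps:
R = -6835 (R = (½)*(-13670) = -6835)
x = ⅑ (x = 1/9 = ⅑ ≈ 0.11111)
U = -1/17 (U = 1/(-17) = -1/17 ≈ -0.058824)
A(K) = ⅑ - K
J(j, a) = -1/17
((14 - 20*34) + J(-33, A(14))) + R = ((14 - 20*34) - 1/17) - 6835 = ((14 - 680) - 1/17) - 6835 = (-666 - 1/17) - 6835 = -11323/17 - 6835 = -127518/17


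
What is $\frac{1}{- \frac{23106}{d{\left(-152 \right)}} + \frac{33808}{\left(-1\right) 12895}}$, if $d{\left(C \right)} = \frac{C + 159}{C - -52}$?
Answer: $\frac{90265}{29794950344} \approx 3.0295 \cdot 10^{-6}$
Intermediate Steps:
$d{\left(C \right)} = \frac{159 + C}{52 + C}$ ($d{\left(C \right)} = \frac{159 + C}{C + 52} = \frac{159 + C}{52 + C}$)
$\frac{1}{- \frac{23106}{d{\left(-152 \right)}} + \frac{33808}{\left(-1\right) 12895}} = \frac{1}{- \frac{23106}{\frac{1}{52 - 152} \left(159 - 152\right)} + \frac{33808}{\left(-1\right) 12895}} = \frac{1}{- \frac{23106}{\frac{1}{-100} \cdot 7} + \frac{33808}{-12895}} = \frac{1}{- \frac{23106}{\left(- \frac{1}{100}\right) 7} + 33808 \left(- \frac{1}{12895}\right)} = \frac{1}{- \frac{23106}{- \frac{7}{100}} - \frac{33808}{12895}} = \frac{1}{\left(-23106\right) \left(- \frac{100}{7}\right) - \frac{33808}{12895}} = \frac{1}{\frac{2310600}{7} - \frac{33808}{12895}} = \frac{1}{\frac{29794950344}{90265}} = \frac{90265}{29794950344}$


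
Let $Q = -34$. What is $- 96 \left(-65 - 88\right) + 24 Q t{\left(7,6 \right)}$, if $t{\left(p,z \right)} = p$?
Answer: $8976$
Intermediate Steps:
$- 96 \left(-65 - 88\right) + 24 Q t{\left(7,6 \right)} = - 96 \left(-65 - 88\right) + 24 \left(-34\right) 7 = \left(-96\right) \left(-153\right) - 5712 = 14688 - 5712 = 8976$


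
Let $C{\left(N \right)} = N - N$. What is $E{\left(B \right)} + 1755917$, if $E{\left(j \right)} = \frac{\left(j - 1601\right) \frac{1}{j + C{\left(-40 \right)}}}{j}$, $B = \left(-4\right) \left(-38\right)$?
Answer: $\frac{40568704919}{23104} \approx 1.7559 \cdot 10^{6}$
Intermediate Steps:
$C{\left(N \right)} = 0$
$B = 152$
$E{\left(j \right)} = \frac{-1601 + j}{j^{2}}$ ($E{\left(j \right)} = \frac{\left(j - 1601\right) \frac{1}{j + 0}}{j} = \frac{\left(-1601 + j\right) \frac{1}{j}}{j} = \frac{\frac{1}{j} \left(-1601 + j\right)}{j} = \frac{-1601 + j}{j^{2}}$)
$E{\left(B \right)} + 1755917 = \frac{-1601 + 152}{23104} + 1755917 = \frac{1}{23104} \left(-1449\right) + 1755917 = - \frac{1449}{23104} + 1755917 = \frac{40568704919}{23104}$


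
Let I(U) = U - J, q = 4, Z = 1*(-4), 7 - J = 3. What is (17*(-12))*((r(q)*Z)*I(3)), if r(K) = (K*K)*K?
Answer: -52224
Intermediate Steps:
J = 4 (J = 7 - 1*3 = 7 - 3 = 4)
Z = -4
r(K) = K³ (r(K) = K²*K = K³)
I(U) = -4 + U (I(U) = U - 1*4 = U - 4 = -4 + U)
(17*(-12))*((r(q)*Z)*I(3)) = (17*(-12))*((4³*(-4))*(-4 + 3)) = -204*64*(-4)*(-1) = -(-52224)*(-1) = -204*256 = -52224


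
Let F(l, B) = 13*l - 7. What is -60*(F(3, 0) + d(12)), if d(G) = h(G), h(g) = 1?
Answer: -1980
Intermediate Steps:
d(G) = 1
F(l, B) = -7 + 13*l
-60*(F(3, 0) + d(12)) = -60*((-7 + 13*3) + 1) = -60*((-7 + 39) + 1) = -60*(32 + 1) = -60*33 = -1980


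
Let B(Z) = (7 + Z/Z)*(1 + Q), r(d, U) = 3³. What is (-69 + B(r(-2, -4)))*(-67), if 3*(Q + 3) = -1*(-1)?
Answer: 16549/3 ≈ 5516.3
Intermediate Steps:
Q = -8/3 (Q = -3 + (-1*(-1))/3 = -3 + (⅓)*1 = -3 + ⅓ = -8/3 ≈ -2.6667)
r(d, U) = 27
B(Z) = -40/3 (B(Z) = (7 + Z/Z)*(1 - 8/3) = (7 + 1)*(-5/3) = 8*(-5/3) = -40/3)
(-69 + B(r(-2, -4)))*(-67) = (-69 - 40/3)*(-67) = -247/3*(-67) = 16549/3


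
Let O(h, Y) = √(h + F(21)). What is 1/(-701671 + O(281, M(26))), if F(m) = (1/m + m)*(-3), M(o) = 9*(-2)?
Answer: -4911697/3446395344162 - 5*√427/3446395344162 ≈ -1.4252e-6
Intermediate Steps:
M(o) = -18
F(m) = -3*m - 3/m (F(m) = (1/m + m)*(-3) = (m + 1/m)*(-3) = -3*m - 3/m)
O(h, Y) = √(-442/7 + h) (O(h, Y) = √(h + (-3*21 - 3/21)) = √(h + (-63 - 3*1/21)) = √(h + (-63 - ⅐)) = √(h - 442/7) = √(-442/7 + h))
1/(-701671 + O(281, M(26))) = 1/(-701671 + √(-3094 + 49*281)/7) = 1/(-701671 + √(-3094 + 13769)/7) = 1/(-701671 + √10675/7) = 1/(-701671 + (5*√427)/7) = 1/(-701671 + 5*√427/7)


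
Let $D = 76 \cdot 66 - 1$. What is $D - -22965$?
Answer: $27980$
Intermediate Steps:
$D = 5015$ ($D = 5016 - 1 = 5015$)
$D - -22965 = 5015 - -22965 = 5015 + 22965 = 27980$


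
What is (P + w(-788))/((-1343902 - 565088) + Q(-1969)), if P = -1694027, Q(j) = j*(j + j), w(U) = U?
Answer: -1694815/5844932 ≈ -0.28996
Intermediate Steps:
Q(j) = 2*j² (Q(j) = j*(2*j) = 2*j²)
(P + w(-788))/((-1343902 - 565088) + Q(-1969)) = (-1694027 - 788)/((-1343902 - 565088) + 2*(-1969)²) = -1694815/(-1908990 + 2*3876961) = -1694815/(-1908990 + 7753922) = -1694815/5844932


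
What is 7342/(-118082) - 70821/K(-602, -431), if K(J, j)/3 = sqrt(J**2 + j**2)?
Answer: -3671/59041 - 23607*sqrt(548165)/548165 ≈ -31.947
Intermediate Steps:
K(J, j) = 3*sqrt(J**2 + j**2)
7342/(-118082) - 70821/K(-602, -431) = 7342/(-118082) - 70821*1/(3*sqrt((-602)**2 + (-431)**2)) = 7342*(-1/118082) - 70821*1/(3*sqrt(362404 + 185761)) = -3671/59041 - 70821*sqrt(548165)/1644495 = -3671/59041 - 23607*sqrt(548165)/548165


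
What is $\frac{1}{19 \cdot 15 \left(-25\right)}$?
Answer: $- \frac{1}{7125} \approx -0.00014035$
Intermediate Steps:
$\frac{1}{19 \cdot 15 \left(-25\right)} = \frac{1}{285 \left(-25\right)} = \frac{1}{-7125} = - \frac{1}{7125}$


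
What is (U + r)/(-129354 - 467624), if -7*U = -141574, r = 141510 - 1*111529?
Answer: -351441/4178846 ≈ -0.084100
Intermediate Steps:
r = 29981 (r = 141510 - 111529 = 29981)
U = 141574/7 (U = -⅐*(-141574) = 141574/7 ≈ 20225.)
(U + r)/(-129354 - 467624) = (141574/7 + 29981)/(-129354 - 467624) = (351441/7)/(-596978) = (351441/7)*(-1/596978) = -351441/4178846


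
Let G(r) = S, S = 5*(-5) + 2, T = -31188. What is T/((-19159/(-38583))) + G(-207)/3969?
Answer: -86485771/1377 ≈ -62807.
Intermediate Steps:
S = -23 (S = -25 + 2 = -23)
G(r) = -23
T/((-19159/(-38583))) + G(-207)/3969 = -31188/((-19159/(-38583))) - 23/3969 = -31188/((-19159*(-1/38583))) - 23*1/3969 = -31188/19159/38583 - 23/3969 = -31188*38583/19159 - 23/3969 = -52318548/833 - 23/3969 = -86485771/1377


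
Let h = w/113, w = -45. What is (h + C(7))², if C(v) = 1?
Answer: 4624/12769 ≈ 0.36213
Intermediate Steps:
h = -45/113 ≈ -0.39823
(h + C(7))² = (-45/113 + 1)² = (68/113)² = 4624/12769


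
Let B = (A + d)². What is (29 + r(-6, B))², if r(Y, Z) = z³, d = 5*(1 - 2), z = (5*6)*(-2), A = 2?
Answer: 46643472841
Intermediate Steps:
z = -60 (z = 30*(-2) = -60)
d = -5 (d = 5*(-1) = -5)
B = 9 (B = (2 - 5)² = (-3)² = 9)
r(Y, Z) = -216000 (r(Y, Z) = (-60)³ = -216000)
(29 + r(-6, B))² = (29 - 216000)² = (-215971)² = 46643472841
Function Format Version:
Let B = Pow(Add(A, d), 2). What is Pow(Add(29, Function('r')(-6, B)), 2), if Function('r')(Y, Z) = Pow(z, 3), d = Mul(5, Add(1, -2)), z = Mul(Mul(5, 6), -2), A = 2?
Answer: 46643472841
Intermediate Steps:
z = -60 (z = Mul(30, -2) = -60)
d = -5 (d = Mul(5, -1) = -5)
B = 9 (B = Pow(Add(2, -5), 2) = Pow(-3, 2) = 9)
Function('r')(Y, Z) = -216000 (Function('r')(Y, Z) = Pow(-60, 3) = -216000)
Pow(Add(29, Function('r')(-6, B)), 2) = Pow(Add(29, -216000), 2) = Pow(-215971, 2) = 46643472841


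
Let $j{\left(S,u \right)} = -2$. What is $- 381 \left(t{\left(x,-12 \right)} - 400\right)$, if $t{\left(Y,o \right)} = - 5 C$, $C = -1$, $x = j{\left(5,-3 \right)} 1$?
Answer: $150495$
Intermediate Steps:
$x = -2$ ($x = \left(-2\right) 1 = -2$)
$t{\left(Y,o \right)} = 5$ ($t{\left(Y,o \right)} = \left(-5\right) \left(-1\right) = 5$)
$- 381 \left(t{\left(x,-12 \right)} - 400\right) = - 381 \left(5 - 400\right) = \left(-381\right) \left(-395\right) = 150495$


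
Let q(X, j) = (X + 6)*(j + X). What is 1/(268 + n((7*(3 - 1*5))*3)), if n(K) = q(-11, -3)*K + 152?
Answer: -1/2520 ≈ -0.00039683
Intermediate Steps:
q(X, j) = (6 + X)*(X + j)
n(K) = 152 + 70*K (n(K) = ((-11)**2 + 6*(-11) + 6*(-3) - 11*(-3))*K + 152 = (121 - 66 - 18 + 33)*K + 152 = 70*K + 152 = 152 + 70*K)
1/(268 + n((7*(3 - 1*5))*3)) = 1/(268 + (152 + 70*((7*(3 - 1*5))*3))) = 1/(268 + (152 + 70*((7*(3 - 5))*3))) = 1/(268 + (152 + 70*((7*(-2))*3))) = 1/(268 + (152 + 70*(-14*3))) = 1/(268 + (152 + 70*(-42))) = 1/(268 + (152 - 2940)) = 1/(268 - 2788) = 1/(-2520) = -1/2520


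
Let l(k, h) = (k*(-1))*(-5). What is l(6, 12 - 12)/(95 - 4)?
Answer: 30/91 ≈ 0.32967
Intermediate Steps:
l(k, h) = 5*k (l(k, h) = -k*(-5) = 5*k)
l(6, 12 - 12)/(95 - 4) = (5*6)/(95 - 4) = 30/91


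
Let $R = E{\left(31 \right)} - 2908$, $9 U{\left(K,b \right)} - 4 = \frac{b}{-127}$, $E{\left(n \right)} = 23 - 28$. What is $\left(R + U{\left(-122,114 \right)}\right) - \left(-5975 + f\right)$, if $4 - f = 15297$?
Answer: $\frac{20980159}{1143} \approx 18355.0$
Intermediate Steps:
$E{\left(n \right)} = -5$ ($E{\left(n \right)} = 23 - 28 = -5$)
$f = -15293$ ($f = 4 - 15297 = -15293$)
$U{\left(K,b \right)} = \frac{4}{9} - \frac{b}{1143}$ ($U{\left(K,b \right)} = \frac{4}{9} + \frac{b \frac{1}{-127}}{9} = \frac{4}{9} + \frac{b \left(- \frac{1}{127}\right)}{9} = \frac{4}{9} + \frac{\left(- \frac{1}{127}\right) b}{9} = \frac{4}{9} - \frac{b}{1143}$)
$R = -2913$ ($R = -5 - 2908 = -2913$)
$\left(R + U{\left(-122,114 \right)}\right) - \left(-5975 + f\right) = \left(-2913 + \left(\frac{4}{9} - \frac{38}{381}\right)\right) + \left(5975 - -15293\right) = \left(-2913 + \left(\frac{4}{9} - \frac{38}{381}\right)\right) + \left(5975 + 15293\right) = \left(-2913 + \frac{394}{1143}\right) + 21268 = - \frac{3329165}{1143} + 21268 = \frac{20980159}{1143}$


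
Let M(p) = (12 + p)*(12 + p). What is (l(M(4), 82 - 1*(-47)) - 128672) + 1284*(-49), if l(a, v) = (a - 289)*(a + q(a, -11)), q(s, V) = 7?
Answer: -200267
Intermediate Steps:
M(p) = (12 + p)²
l(a, v) = (-289 + a)*(7 + a) (l(a, v) = (a - 289)*(a + 7) = (-289 + a)*(7 + a))
(l(M(4), 82 - 1*(-47)) - 128672) + 1284*(-49) = ((-2023 + ((12 + 4)²)² - 282*(12 + 4)²) - 128672) + 1284*(-49) = ((-2023 + (16²)² - 282*16²) - 128672) - 62916 = ((-2023 + 256² - 282*256) - 128672) - 62916 = ((-2023 + 65536 - 72192) - 128672) - 62916 = (-8679 - 128672) - 62916 = -137351 - 62916 = -200267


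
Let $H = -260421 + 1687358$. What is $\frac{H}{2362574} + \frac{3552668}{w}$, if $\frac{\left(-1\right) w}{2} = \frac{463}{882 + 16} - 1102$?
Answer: $\frac{3770066460772589}{2336899908342} \approx 1613.3$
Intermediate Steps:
$H = 1426937$
$w = \frac{989133}{449}$ ($w = - 2 \left(\frac{463}{882 + 16} - 1102\right) = - 2 \left(\frac{463}{898} - 1102\right) = \left(-2\right) \left(- \frac{989133}{898}\right) = \frac{989133}{449} \approx 2203.0$)
$\frac{H}{2362574} + \frac{3552668}{w} = \frac{1426937}{2362574} + \frac{3552668}{\frac{989133}{449}} = 1426937 \cdot \frac{1}{2362574} + 3552668 \cdot \frac{449}{989133} = \frac{1426937}{2362574} + \frac{1595147932}{989133} = \frac{3770066460772589}{2336899908342}$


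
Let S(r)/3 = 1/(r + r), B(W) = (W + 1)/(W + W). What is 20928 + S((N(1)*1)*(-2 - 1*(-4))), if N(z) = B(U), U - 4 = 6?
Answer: 230223/11 ≈ 20929.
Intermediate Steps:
U = 10 (U = 4 + 6 = 10)
B(W) = (1 + W)/(2*W) (B(W) = (1 + W)/((2*W)) = (1 + W)*(1/(2*W)) = (1 + W)/(2*W))
N(z) = 11/20 (N(z) = (½)*(1 + 10)/10 = (½)*(⅒)*11 = 11/20)
S(r) = 3/(2*r) (S(r) = 3/(r + r) = 3/((2*r)) = 3*(1/(2*r)) = 3/(2*r))
20928 + S((N(1)*1)*(-2 - 1*(-4))) = 20928 + 3/(2*((((11/20)*1)*(-2 - 1*(-4))))) = 20928 + 3/(2*((11*(-2 + 4)/20))) = 20928 + 3/(2*(((11/20)*2))) = 20928 + 3/(2*(11/10)) = 20928 + (3/2)*(10/11) = 20928 + 15/11 = 230223/11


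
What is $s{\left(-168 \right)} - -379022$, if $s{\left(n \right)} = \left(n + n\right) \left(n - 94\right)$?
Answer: $467054$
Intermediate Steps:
$s{\left(n \right)} = 2 n \left(-94 + n\right)$
$s{\left(-168 \right)} - -379022 = 2 \left(-168\right) \left(-94 - 168\right) - -379022 = 2 \left(-168\right) \left(-262\right) + 379022 = 88032 + 379022 = 467054$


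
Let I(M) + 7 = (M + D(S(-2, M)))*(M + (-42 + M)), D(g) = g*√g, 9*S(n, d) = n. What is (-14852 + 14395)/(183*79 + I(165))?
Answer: -127441305/17281268146 - 21936*I*√2/8640634073 ≈ -0.0073745 - 3.5903e-6*I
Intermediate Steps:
S(n, d) = n/9
D(g) = g^(3/2)
I(M) = -7 + (-42 + 2*M)*(M - 2*I*√2/27) (I(M) = -7 + (M + ((⅑)*(-2))^(3/2))*(M + (-42 + M)) = -7 + (M + (-2/9)^(3/2))*(-42 + 2*M) = -7 + (M - 2*I*√2/27)*(-42 + 2*M) = -7 + (-42 + 2*M)*(M - 2*I*√2/27))
(-14852 + 14395)/(183*79 + I(165)) = (-14852 + 14395)/(183*79 + (-7 - 42*165 + 2*165² + 28*I*√2/9 - 4/27*I*165*√2)) = -457/(14457 + (-7 - 6930 + 2*27225 + 28*I*√2/9 - 220*I*√2/9)) = -457/(14457 + (-7 - 6930 + 54450 + 28*I*√2/9 - 220*I*√2/9)) = -457/(14457 + (47513 - 64*I*√2/3)) = -457/(61970 - 64*I*√2/3)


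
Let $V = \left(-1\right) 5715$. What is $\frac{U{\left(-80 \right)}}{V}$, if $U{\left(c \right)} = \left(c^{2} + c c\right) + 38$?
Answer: $- \frac{12838}{5715} \approx -2.2464$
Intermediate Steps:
$U{\left(c \right)} = 38 + 2 c^{2}$ ($U{\left(c \right)} = \left(c^{2} + c^{2}\right) + 38 = 2 c^{2} + 38 = 38 + 2 c^{2}$)
$V = -5715$
$\frac{U{\left(-80 \right)}}{V} = \frac{38 + 2 \left(-80\right)^{2}}{-5715} = \left(38 + 2 \cdot 6400\right) \left(- \frac{1}{5715}\right) = \left(38 + 12800\right) \left(- \frac{1}{5715}\right) = 12838 \left(- \frac{1}{5715}\right) = - \frac{12838}{5715}$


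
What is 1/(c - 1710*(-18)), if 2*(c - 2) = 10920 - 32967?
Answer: 2/39517 ≈ 5.0611e-5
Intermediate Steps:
c = -22043/2 (c = 2 + (10920 - 32967)/2 = 2 + (1/2)*(-22047) = 2 - 22047/2 = -22043/2 ≈ -11022.)
1/(c - 1710*(-18)) = 1/(-22043/2 - 1710*(-18)) = 1/(-22043/2 + 30780) = 1/(39517/2) = 2/39517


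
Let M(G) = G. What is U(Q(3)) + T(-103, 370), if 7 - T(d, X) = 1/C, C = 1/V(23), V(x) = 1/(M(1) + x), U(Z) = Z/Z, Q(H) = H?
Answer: 191/24 ≈ 7.9583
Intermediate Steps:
U(Z) = 1
V(x) = 1/(1 + x)
C = 24 (C = 1/(1/(1 + 23)) = 1/(1/24) = 24)
T(d, X) = 167/24 (T(d, X) = 7 - 1/24 = 167/24)
U(Q(3)) + T(-103, 370) = 1 + 167/24 = 191/24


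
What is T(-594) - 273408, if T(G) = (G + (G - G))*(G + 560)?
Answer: -253212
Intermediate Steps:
T(G) = G*(560 + G) (T(G) = (G + 0)*(560 + G) = G*(560 + G))
T(-594) - 273408 = -594*(560 - 594) - 273408 = -594*(-34) - 273408 = 20196 - 273408 = -253212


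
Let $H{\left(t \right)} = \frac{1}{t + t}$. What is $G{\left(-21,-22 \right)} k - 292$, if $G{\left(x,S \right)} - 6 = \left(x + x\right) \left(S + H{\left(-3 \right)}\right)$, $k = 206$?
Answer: $192730$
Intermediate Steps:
$H{\left(t \right)} = \frac{1}{2 t}$
$G{\left(x,S \right)} = 6 + 2 x \left(- \frac{1}{6} + S\right)$ ($G{\left(x,S \right)} = 6 + \left(x + x\right) \left(S + \frac{1}{2 \left(-3\right)}\right) = 6 + 2 x \left(S + \frac{1}{2} \left(- \frac{1}{3}\right)\right) = 6 + 2 x \left(S - \frac{1}{6}\right) = 6 + 2 x \left(- \frac{1}{6} + S\right)$)
$G{\left(-21,-22 \right)} k - 292 = \left(6 - -7 + 2 \left(-22\right) \left(-21\right)\right) 206 - 292 = \left(6 + 7 + 924\right) 206 - 292 = 937 \cdot 206 - 292 = 193022 - 292 = 192730$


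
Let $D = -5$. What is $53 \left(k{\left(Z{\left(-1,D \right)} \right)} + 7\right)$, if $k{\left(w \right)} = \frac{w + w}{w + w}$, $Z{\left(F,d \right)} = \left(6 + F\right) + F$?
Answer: $424$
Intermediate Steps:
$Z{\left(F,d \right)} = 6 + 2 F$
$k{\left(w \right)} = 1$ ($k{\left(w \right)} = \frac{2 w}{2 w} = 2 w \frac{1}{2 w} = 1$)
$53 \left(k{\left(Z{\left(-1,D \right)} \right)} + 7\right) = 53 \left(1 + 7\right) = 53 \cdot 8 = 424$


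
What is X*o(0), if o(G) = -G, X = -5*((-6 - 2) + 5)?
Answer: 0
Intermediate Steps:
X = 15 (X = -5*(-8 + 5) = -5*(-3) = 15)
X*o(0) = 15*(-1*0) = 15*0 = 0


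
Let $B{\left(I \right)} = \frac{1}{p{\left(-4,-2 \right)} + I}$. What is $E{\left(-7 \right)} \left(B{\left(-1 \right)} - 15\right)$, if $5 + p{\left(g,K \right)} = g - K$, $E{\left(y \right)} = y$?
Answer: $\frac{847}{8} \approx 105.88$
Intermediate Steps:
$p{\left(g,K \right)} = -5 + g - K$ ($p{\left(g,K \right)} = -5 - \left(K - g\right) = -5 + g - K$)
$B{\left(I \right)} = \frac{1}{-7 + I}$ ($B{\left(I \right)} = \frac{1}{\left(-5 - 4 - -2\right) + I} = \frac{1}{\left(-5 - 4 + 2\right) + I} = \frac{1}{-7 + I}$)
$E{\left(-7 \right)} \left(B{\left(-1 \right)} - 15\right) = - 7 \left(\frac{1}{-7 - 1} - 15\right) = - 7 \left(\frac{1}{-8} - 15\right) = - 7 \left(- \frac{1}{8} - 15\right) = \left(-7\right) \left(- \frac{121}{8}\right) = \frac{847}{8}$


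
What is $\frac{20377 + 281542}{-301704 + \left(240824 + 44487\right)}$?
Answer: $- \frac{301919}{16393} \approx -18.418$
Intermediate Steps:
$\frac{20377 + 281542}{-301704 + \left(240824 + 44487\right)} = \frac{301919}{-301704 + 285311} = \frac{301919}{-16393} = 301919 \left(- \frac{1}{16393}\right) = - \frac{301919}{16393}$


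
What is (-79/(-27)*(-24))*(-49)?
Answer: 30968/9 ≈ 3440.9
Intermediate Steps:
(-79/(-27)*(-24))*(-49) = (-79*(-1/27)*(-24))*(-49) = ((79/27)*(-24))*(-49) = -632/9*(-49) = 30968/9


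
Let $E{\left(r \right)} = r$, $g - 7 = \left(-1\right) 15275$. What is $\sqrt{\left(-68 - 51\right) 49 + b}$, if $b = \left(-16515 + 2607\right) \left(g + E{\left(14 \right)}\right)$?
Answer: $\sqrt{212146801} \approx 14565.0$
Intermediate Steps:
$g = -15268$ ($g = 7 - 15275 = -15268$)
$b = 212152632$ ($b = \left(-16515 + 2607\right) \left(-15268 + 14\right) = \left(-13908\right) \left(-15254\right) = 212152632$)
$\sqrt{\left(-68 - 51\right) 49 + b} = \sqrt{\left(-68 - 51\right) 49 + 212152632} = \sqrt{\left(-119\right) 49 + 212152632} = \sqrt{-5831 + 212152632} = \sqrt{212146801}$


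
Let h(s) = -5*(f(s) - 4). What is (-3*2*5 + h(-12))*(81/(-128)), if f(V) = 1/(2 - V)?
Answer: 11745/1792 ≈ 6.5541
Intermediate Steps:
h(s) = 20 + 5/(-2 + s) (h(s) = -5*(-1/(-2 + s) - 4) = -5*(-4 - 1/(-2 + s)) = 20 + 5/(-2 + s))
(-3*2*5 + h(-12))*(81/(-128)) = (-3*2*5 + 5*(-7 + 4*(-12))/(-2 - 12))*(81/(-128)) = (-6*5 + 5*(-7 - 48)/(-14))*(81*(-1/128)) = (-30 + 5*(-1/14)*(-55))*(-81/128) = (-30 + 275/14)*(-81/128) = -145/14*(-81/128) = 11745/1792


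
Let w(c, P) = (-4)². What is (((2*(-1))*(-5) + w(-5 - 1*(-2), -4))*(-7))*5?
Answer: -910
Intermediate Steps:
w(c, P) = 16
(((2*(-1))*(-5) + w(-5 - 1*(-2), -4))*(-7))*5 = (((2*(-1))*(-5) + 16)*(-7))*5 = ((-2*(-5) + 16)*(-7))*5 = ((10 + 16)*(-7))*5 = (26*(-7))*5 = -182*5 = -910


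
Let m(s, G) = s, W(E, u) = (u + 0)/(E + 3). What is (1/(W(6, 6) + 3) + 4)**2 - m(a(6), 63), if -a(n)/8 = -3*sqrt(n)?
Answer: 2209/121 - 24*sqrt(6) ≈ -40.532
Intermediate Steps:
W(E, u) = u/(3 + E)
a(n) = 24*sqrt(n) (a(n) = -(-24)*sqrt(n) = 24*sqrt(n))
(1/(W(6, 6) + 3) + 4)**2 - m(a(6), 63) = (1/(6/(3 + 6) + 3) + 4)**2 - 24*sqrt(6) = (1/(6/9 + 3) + 4)**2 - 24*sqrt(6) = (1/(6*(1/9) + 3) + 4)**2 - 24*sqrt(6) = (1/(2/3 + 3) + 4)**2 - 24*sqrt(6) = (1/(11/3) + 4)**2 - 24*sqrt(6) = (3/11 + 4)**2 - 24*sqrt(6) = (47/11)**2 - 24*sqrt(6) = 2209/121 - 24*sqrt(6)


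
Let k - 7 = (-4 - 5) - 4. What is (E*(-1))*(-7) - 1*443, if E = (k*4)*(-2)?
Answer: -107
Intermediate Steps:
k = -6 (k = 7 + ((-4 - 5) - 4) = 7 + (-9 - 4) = 7 - 13 = -6)
E = 48 (E = -6*4*(-2) = -24*(-2) = 48)
(E*(-1))*(-7) - 1*443 = (48*(-1))*(-7) - 1*443 = -48*(-7) - 443 = 336 - 443 = -107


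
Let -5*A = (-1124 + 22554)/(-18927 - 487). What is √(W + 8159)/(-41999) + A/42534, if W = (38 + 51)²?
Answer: 2143/412877538 - 4*√1005/41999 ≈ -0.0030141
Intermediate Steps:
W = 7921 (W = 89² = 7921)
A = 2143/9707 (A = -(-1124 + 22554)/(5*(-18927 - 487)) = -4286/(-19414) = -4286*(-1)/19414 = -⅕*(-10715/9707) = 2143/9707 ≈ 0.22077)
√(W + 8159)/(-41999) + A/42534 = √(7921 + 8159)/(-41999) + (2143/9707)/42534 = √16080*(-1/41999) + (2143/9707)*(1/42534) = (4*√1005)*(-1/41999) + 2143/412877538 = -4*√1005/41999 + 2143/412877538 = 2143/412877538 - 4*√1005/41999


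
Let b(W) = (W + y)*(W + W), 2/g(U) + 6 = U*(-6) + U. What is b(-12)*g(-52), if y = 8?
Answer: 96/127 ≈ 0.75591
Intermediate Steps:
g(U) = 2/(-6 - 5*U) (g(U) = 2/(-6 + (U*(-6) + U)) = 2/(-6 + (-6*U + U)) = 2/(-6 - 5*U))
b(W) = 2*W*(8 + W) (b(W) = (W + 8)*(W + W) = (8 + W)*(2*W) = 2*W*(8 + W))
b(-12)*g(-52) = (2*(-12)*(8 - 12))*(-2/(6 + 5*(-52))) = (2*(-12)*(-4))*(-2/(6 - 260)) = 96*(-2/(-254)) = 96*(-2*(-1/254)) = 96*(1/127) = 96/127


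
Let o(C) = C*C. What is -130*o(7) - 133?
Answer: -6503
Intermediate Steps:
o(C) = C²
-130*o(7) - 133 = -130*7² - 133 = -130*49 - 133 = -6370 - 133 = -6503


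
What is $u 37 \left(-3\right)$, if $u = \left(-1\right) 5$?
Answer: $555$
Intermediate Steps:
$u = -5$
$u 37 \left(-3\right) = \left(-5\right) 37 \left(-3\right) = \left(-185\right) \left(-3\right) = 555$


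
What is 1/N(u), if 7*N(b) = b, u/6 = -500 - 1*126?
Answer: -7/3756 ≈ -0.0018637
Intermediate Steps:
u = -3756 (u = 6*(-500 - 1*126) = 6*(-500 - 126) = 6*(-626) = -3756)
N(b) = b/7
1/N(u) = 1/((1/7)*(-3756)) = 1/(-3756/7) = -7/3756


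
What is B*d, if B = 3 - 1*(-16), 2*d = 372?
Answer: 3534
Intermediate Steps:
d = 186 (d = (½)*372 = 186)
B = 19 (B = 3 + 16 = 19)
B*d = 19*186 = 3534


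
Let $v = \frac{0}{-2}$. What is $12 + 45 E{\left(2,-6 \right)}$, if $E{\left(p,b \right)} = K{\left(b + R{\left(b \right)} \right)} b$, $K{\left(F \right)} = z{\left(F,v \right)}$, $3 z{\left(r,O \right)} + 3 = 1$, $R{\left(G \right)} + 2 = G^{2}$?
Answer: $192$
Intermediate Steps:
$R{\left(G \right)} = -2 + G^{2}$
$v = 0$ ($v = 0 \left(- \frac{1}{2}\right) = 0$)
$z{\left(r,O \right)} = - \frac{2}{3}$ ($z{\left(r,O \right)} = -1 + \frac{1}{3} \cdot 1 = -1 + \frac{1}{3} = - \frac{2}{3}$)
$K{\left(F \right)} = - \frac{2}{3}$
$E{\left(p,b \right)} = - \frac{2 b}{3}$
$12 + 45 E{\left(2,-6 \right)} = 12 + 45 \left(\left(- \frac{2}{3}\right) \left(-6\right)\right) = 12 + 45 \cdot 4 = 12 + 180 = 192$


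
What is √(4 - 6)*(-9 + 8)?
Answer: -I*√2 ≈ -1.4142*I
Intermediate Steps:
√(4 - 6)*(-9 + 8) = √(-2)*(-1) = (I*√2)*(-1) = -I*√2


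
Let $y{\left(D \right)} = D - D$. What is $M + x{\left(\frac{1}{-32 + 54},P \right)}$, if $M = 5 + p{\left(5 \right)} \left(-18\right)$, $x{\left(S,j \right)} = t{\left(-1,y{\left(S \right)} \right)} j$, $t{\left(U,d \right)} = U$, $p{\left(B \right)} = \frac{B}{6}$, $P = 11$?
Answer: $-21$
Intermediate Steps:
$y{\left(D \right)} = 0$
$p{\left(B \right)} = \frac{B}{6}$ ($p{\left(B \right)} = B \frac{1}{6} = \frac{B}{6}$)
$x{\left(S,j \right)} = - j$
$M = -10$ ($M = 5 + \frac{1}{6} \cdot 5 \left(-18\right) = 5 + \frac{5}{6} \left(-18\right) = 5 - 15 = -10$)
$M + x{\left(\frac{1}{-32 + 54},P \right)} = -10 - 11 = -21$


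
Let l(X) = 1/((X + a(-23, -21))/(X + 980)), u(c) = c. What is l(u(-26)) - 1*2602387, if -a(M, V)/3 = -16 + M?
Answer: -236816263/91 ≈ -2.6024e+6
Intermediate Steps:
a(M, V) = 48 - 3*M (a(M, V) = -3*(-16 + M) = 48 - 3*M)
l(X) = (980 + X)/(117 + X) (l(X) = 1/((X + (48 - 3*(-23)))/(X + 980)) = 1/((X + (48 + 69))/(980 + X)) = 1/((X + 117)/(980 + X)) = 1/((117 + X)/(980 + X)) = (980 + X)/(117 + X))
l(u(-26)) - 1*2602387 = (980 - 26)/(117 - 26) - 1*2602387 = 954/91 - 2602387 = -236816263/91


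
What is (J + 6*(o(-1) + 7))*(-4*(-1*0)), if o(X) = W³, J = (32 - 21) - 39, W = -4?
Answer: 0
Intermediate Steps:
J = -28 (J = 11 - 39 = -28)
o(X) = -64 (o(X) = (-4)³ = -64)
(J + 6*(o(-1) + 7))*(-4*(-1*0)) = (-28 + 6*(-64 + 7))*(-4*(-1*0)) = (-28 + 6*(-57))*(-0) = (-28 - 342)*(-4*0) = -370*0 = 0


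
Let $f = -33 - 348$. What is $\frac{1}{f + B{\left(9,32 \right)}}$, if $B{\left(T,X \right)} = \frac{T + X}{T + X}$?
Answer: $- \frac{1}{380} \approx -0.0026316$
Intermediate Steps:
$B{\left(T,X \right)} = 1$
$f = -381$ ($f = -33 - 348 = -381$)
$\frac{1}{f + B{\left(9,32 \right)}} = \frac{1}{-381 + 1} = \frac{1}{-380} = - \frac{1}{380}$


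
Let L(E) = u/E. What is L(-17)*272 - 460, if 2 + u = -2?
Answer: -396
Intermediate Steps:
u = -4 (u = -2 - 2 = -4)
L(E) = -4/E
L(-17)*272 - 460 = -4/(-17)*272 - 460 = -4*(-1/17)*272 - 460 = (4/17)*272 - 460 = 64 - 460 = -396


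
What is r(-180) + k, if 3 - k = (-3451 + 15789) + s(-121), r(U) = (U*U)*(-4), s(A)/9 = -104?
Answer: -140999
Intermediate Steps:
s(A) = -936 (s(A) = 9*(-104) = -936)
r(U) = -4*U² (r(U) = U²*(-4) = -4*U²)
k = -11399 (k = 3 - ((-3451 + 15789) - 936) = 3 - (12338 - 936) = 3 - 1*11402 = 3 - 11402 = -11399)
r(-180) + k = -4*(-180)² - 11399 = -4*32400 - 11399 = -129600 - 11399 = -140999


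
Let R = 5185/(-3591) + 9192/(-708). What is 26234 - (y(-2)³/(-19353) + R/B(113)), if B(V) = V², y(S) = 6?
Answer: 457842456758885237/17452246788711 ≈ 26234.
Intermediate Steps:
R = -3056621/211869 (R = 5185*(-1/3591) + 9192*(-1/708) = -5185/3591 - 766/59 = -3056621/211869 ≈ -14.427)
26234 - (y(-2)³/(-19353) + R/B(113)) = 26234 - (6³/(-19353) - 3056621/(211869*(113²))) = 26234 - (216*(-1/19353) - 3056621/211869/12769) = 26234 - (-72/6451 - 3056621/211869*1/12769) = 26234 - (-72/6451 - 3056621/2705355261) = 26234 - 1*(-214503840863/17452246788711) = 26234 + 214503840863/17452246788711 = 457842456758885237/17452246788711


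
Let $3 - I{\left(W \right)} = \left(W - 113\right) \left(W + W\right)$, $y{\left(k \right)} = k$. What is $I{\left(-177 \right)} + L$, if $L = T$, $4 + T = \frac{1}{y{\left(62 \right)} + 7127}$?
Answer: $- \frac{738029928}{7189} \approx -1.0266 \cdot 10^{5}$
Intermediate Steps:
$I{\left(W \right)} = 3 - 2 W \left(-113 + W\right)$ ($I{\left(W \right)} = 3 - \left(W - 113\right) \left(W + W\right) = 3 - \left(W - 113\right) 2 W = 3 - \left(-113 + W\right) 2 W = 3 - 2 W \left(-113 + W\right)$)
$T = - \frac{28755}{7189}$ ($T = -4 + \frac{1}{62 + 7127} = -4 + \frac{1}{7189} = - \frac{28755}{7189} \approx -3.9999$)
$L = - \frac{28755}{7189} \approx -3.9999$
$I{\left(-177 \right)} + L = \left(3 - 2 \left(-177\right)^{2} + 226 \left(-177\right)\right) - \frac{28755}{7189} = \left(3 - 62658 - 40002\right) - \frac{28755}{7189} = -102657 - \frac{28755}{7189} = - \frac{738029928}{7189}$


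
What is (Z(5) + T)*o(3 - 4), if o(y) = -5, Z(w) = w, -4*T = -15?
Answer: -175/4 ≈ -43.750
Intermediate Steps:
T = 15/4 (T = -¼*(-15) = 15/4 ≈ 3.7500)
(Z(5) + T)*o(3 - 4) = (5 + 15/4)*(-5) = (35/4)*(-5) = -175/4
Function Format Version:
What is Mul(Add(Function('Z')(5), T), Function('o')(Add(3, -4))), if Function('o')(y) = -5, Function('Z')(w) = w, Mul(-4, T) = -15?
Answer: Rational(-175, 4) ≈ -43.750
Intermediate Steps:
T = Rational(15, 4) (T = Mul(Rational(-1, 4), -15) = Rational(15, 4) ≈ 3.7500)
Mul(Add(Function('Z')(5), T), Function('o')(Add(3, -4))) = Mul(Add(5, Rational(15, 4)), -5) = Mul(Rational(35, 4), -5) = Rational(-175, 4)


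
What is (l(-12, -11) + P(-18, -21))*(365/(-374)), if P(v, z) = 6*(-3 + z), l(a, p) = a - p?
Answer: 52925/374 ≈ 141.51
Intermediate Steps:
P(v, z) = -18 + 6*z
(l(-12, -11) + P(-18, -21))*(365/(-374)) = ((-12 - 1*(-11)) + (-18 + 6*(-21)))*(365/(-374)) = ((-12 + 11) + (-18 - 126))*(365*(-1/374)) = (-1 - 144)*(-365/374) = -145*(-365/374) = 52925/374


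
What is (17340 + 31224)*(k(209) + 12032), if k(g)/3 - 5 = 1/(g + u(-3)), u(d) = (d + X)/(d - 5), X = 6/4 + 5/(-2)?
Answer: 245136454236/419 ≈ 5.8505e+8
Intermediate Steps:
X = -1 (X = 6*(¼) + 5*(-½) = 3/2 - 5/2 = -1)
u(d) = (-1 + d)/(-5 + d) (u(d) = (d - 1)/(d - 5) = (-1 + d)/(-5 + d))
k(g) = 15 + 3/(½ + g) (k(g) = 15 + 3/(g + (-1 - 3)/(-5 - 3)) = 15 + 3/(g - 4/(-8)) = 15 + 3/(g - ⅛*(-4)) = 15 + 3/(g + ½) = 15 + 3/(½ + g))
(17340 + 31224)*(k(209) + 12032) = (17340 + 31224)*(3*(7 + 10*209)/(1 + 2*209) + 12032) = 48564*(3*(7 + 2090)/(1 + 418) + 12032) = 48564*(3*2097/419 + 12032) = 48564*(3*(1/419)*2097 + 12032) = 48564*(6291/419 + 12032) = 48564*(5047699/419) = 245136454236/419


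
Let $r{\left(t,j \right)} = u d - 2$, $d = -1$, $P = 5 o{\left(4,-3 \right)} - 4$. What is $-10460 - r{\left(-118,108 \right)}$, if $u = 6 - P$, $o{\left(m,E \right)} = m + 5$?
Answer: $-10493$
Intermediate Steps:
$o{\left(m,E \right)} = 5 + m$
$P = 41$ ($P = 5 \left(5 + 4\right) - 4 = 5 \cdot 9 - 4 = 45 - 4 = 41$)
$u = -35$ ($u = 6 - 41 = -35$)
$r{\left(t,j \right)} = 33$ ($r{\left(t,j \right)} = \left(-35\right) \left(-1\right) - 2 = 35 - 2 = 33$)
$-10460 - r{\left(-118,108 \right)} = -10460 - 33 = -10493$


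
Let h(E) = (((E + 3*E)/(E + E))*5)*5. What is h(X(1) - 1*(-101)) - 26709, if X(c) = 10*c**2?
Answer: -26659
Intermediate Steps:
h(E) = 50 (h(E) = (((4*E)/((2*E)))*5)*5 = (((4*E)*(1/(2*E)))*5)*5 = (2*5)*5 = 10*5 = 50)
h(X(1) - 1*(-101)) - 26709 = 50 - 26709 = -26659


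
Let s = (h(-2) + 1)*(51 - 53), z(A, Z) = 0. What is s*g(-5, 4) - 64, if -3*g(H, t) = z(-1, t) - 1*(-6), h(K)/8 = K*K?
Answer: 68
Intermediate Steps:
h(K) = 8*K**2 (h(K) = 8*(K*K) = 8*K**2)
g(H, t) = -2 (g(H, t) = -(0 - 1*(-6))/3 = -(0 + 6)/3 = -1/3*6 = -2)
s = -66 (s = (8*(-2)**2 + 1)*(51 - 53) = (8*4 + 1)*(-2) = (32 + 1)*(-2) = 33*(-2) = -66)
s*g(-5, 4) - 64 = -66*(-2) - 64 = 132 - 64 = 68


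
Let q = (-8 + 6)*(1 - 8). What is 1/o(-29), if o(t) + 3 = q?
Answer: 1/11 ≈ 0.090909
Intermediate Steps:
q = 14 (q = -2*(-7) = 14)
o(t) = 11 (o(t) = -3 + 14 = 11)
1/o(-29) = 1/11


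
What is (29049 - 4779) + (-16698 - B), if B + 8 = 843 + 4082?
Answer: 2655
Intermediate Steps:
B = 4917 (B = -8 + (843 + 4082) = -8 + 4925 = 4917)
(29049 - 4779) + (-16698 - B) = (29049 - 4779) + (-16698 - 1*4917) = 24270 + (-16698 - 4917) = 24270 - 21615 = 2655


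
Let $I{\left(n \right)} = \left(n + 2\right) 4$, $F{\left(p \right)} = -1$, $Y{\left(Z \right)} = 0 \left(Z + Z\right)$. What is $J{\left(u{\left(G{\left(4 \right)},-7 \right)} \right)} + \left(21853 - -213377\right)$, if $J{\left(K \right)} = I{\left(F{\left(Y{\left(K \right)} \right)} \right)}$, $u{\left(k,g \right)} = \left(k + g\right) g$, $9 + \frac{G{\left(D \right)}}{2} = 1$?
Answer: $235234$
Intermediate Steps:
$G{\left(D \right)} = -16$ ($G{\left(D \right)} = -18 + 2 \cdot 1 = -18 + 2 = -16$)
$Y{\left(Z \right)} = 0$ ($Y{\left(Z \right)} = 0 \cdot 2 Z = 0$)
$I{\left(n \right)} = 8 + 4 n$ ($I{\left(n \right)} = \left(2 + n\right) 4 = 8 + 4 n$)
$u{\left(k,g \right)} = g \left(g + k\right)$ ($u{\left(k,g \right)} = \left(g + k\right) g = g \left(g + k\right)$)
$J{\left(K \right)} = 4$ ($J{\left(K \right)} = 8 + 4 \left(-1\right) = 8 - 4 = 4$)
$J{\left(u{\left(G{\left(4 \right)},-7 \right)} \right)} + \left(21853 - -213377\right) = 4 + \left(21853 - -213377\right) = 4 + \left(21853 + 213377\right) = 4 + 235230 = 235234$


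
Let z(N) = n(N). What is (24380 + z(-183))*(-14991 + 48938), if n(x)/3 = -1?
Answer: 827526019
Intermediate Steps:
n(x) = -3 (n(x) = 3*(-1) = -3)
z(N) = -3
(24380 + z(-183))*(-14991 + 48938) = (24380 - 3)*(-14991 + 48938) = 24377*33947 = 827526019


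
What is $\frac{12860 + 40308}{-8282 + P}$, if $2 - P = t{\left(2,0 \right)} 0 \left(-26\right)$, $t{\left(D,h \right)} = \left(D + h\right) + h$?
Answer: $- \frac{6646}{1035} \approx -6.4213$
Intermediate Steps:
$t{\left(D,h \right)} = D + 2 h$
$P = 2$ ($P = 2 - \left(2 + 2 \cdot 0\right) 0 \left(-26\right) = 2 - \left(2 + 0\right) 0 \left(-26\right) = 2 - 2 \cdot 0 \left(-26\right) = 2 - 0 \left(-26\right) = 2 - 0 = 2 + 0 = 2$)
$\frac{12860 + 40308}{-8282 + P} = \frac{12860 + 40308}{-8282 + 2} = \frac{53168}{-8280} = 53168 \left(- \frac{1}{8280}\right) = - \frac{6646}{1035}$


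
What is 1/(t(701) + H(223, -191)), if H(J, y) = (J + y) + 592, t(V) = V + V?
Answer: 1/2026 ≈ 0.00049358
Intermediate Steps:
t(V) = 2*V
H(J, y) = 592 + J + y
1/(t(701) + H(223, -191)) = 1/(2*701 + (592 + 223 - 191)) = 1/(1402 + 624) = 1/2026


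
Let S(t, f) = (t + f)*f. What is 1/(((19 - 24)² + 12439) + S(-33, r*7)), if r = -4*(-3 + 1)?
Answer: 1/13752 ≈ 7.2717e-5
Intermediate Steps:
r = 8 (r = -4*(-2) = 8)
S(t, f) = f*(f + t) (S(t, f) = (f + t)*f = f*(f + t))
1/(((19 - 24)² + 12439) + S(-33, r*7)) = 1/(((19 - 24)² + 12439) + (8*7)*(8*7 - 33)) = 1/(((-5)² + 12439) + 56*(56 - 33)) = 1/((25 + 12439) + 56*23) = 1/(12464 + 1288) = 1/13752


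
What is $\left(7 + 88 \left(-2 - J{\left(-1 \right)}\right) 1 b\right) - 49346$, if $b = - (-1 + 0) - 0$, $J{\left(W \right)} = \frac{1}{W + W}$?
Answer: $-49471$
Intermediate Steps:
$J{\left(W \right)} = \frac{1}{2 W}$
$b = 1$ ($b = \left(-1\right) \left(-1\right) + 0 = 1 + 0 = 1$)
$\left(7 + 88 \left(-2 - J{\left(-1 \right)}\right) 1 b\right) - 49346 = \left(7 + 88 \left(-2 - \frac{1}{2 \left(-1\right)}\right) 1 \cdot 1\right) - 49346 = \left(7 + 88 \left(-2 - \frac{1}{2} \left(-1\right)\right) 1 \cdot 1\right) - 49346 = \left(7 + 88 \left(-2 - - \frac{1}{2}\right) 1 \cdot 1\right) - 49346 = \left(7 + 88 \left(-2 + \frac{1}{2}\right) 1 \cdot 1\right) - 49346 = \left(7 + 88 \left(- \frac{3}{2}\right) 1 \cdot 1\right) - 49346 = \left(7 + 88 \left(\left(- \frac{3}{2}\right) 1\right)\right) - 49346 = \left(7 + 88 \left(- \frac{3}{2}\right)\right) - 49346 = \left(7 - 132\right) - 49346 = -125 - 49346 = -49471$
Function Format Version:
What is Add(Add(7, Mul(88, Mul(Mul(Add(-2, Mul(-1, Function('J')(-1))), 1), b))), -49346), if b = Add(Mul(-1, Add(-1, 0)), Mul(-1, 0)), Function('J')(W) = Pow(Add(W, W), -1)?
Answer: -49471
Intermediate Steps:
Function('J')(W) = Mul(Rational(1, 2), Pow(W, -1)) (Function('J')(W) = Pow(Mul(2, W), -1) = Mul(Rational(1, 2), Pow(W, -1)))
b = 1 (b = Add(Mul(-1, -1), 0) = Add(1, 0) = 1)
Add(Add(7, Mul(88, Mul(Mul(Add(-2, Mul(-1, Function('J')(-1))), 1), b))), -49346) = Add(Add(7, Mul(88, Mul(Mul(Add(-2, Mul(-1, Mul(Rational(1, 2), Pow(-1, -1)))), 1), 1))), -49346) = Add(Add(7, Mul(88, Mul(Mul(Add(-2, Mul(-1, Mul(Rational(1, 2), -1))), 1), 1))), -49346) = Add(Add(7, Mul(88, Mul(Mul(Add(-2, Mul(-1, Rational(-1, 2))), 1), 1))), -49346) = Add(Add(7, Mul(88, Mul(Mul(Add(-2, Rational(1, 2)), 1), 1))), -49346) = Add(Add(7, Mul(88, Mul(Mul(Rational(-3, 2), 1), 1))), -49346) = Add(Add(7, Mul(88, Mul(Rational(-3, 2), 1))), -49346) = Add(Add(7, Mul(88, Rational(-3, 2))), -49346) = Add(Add(7, -132), -49346) = Add(-125, -49346) = -49471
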